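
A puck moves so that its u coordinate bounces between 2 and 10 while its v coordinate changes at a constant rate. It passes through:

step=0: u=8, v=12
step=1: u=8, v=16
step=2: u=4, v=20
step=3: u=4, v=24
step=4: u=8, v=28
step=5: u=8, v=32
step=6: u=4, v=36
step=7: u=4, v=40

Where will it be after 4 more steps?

The u coordinate reflects between 2 and 10, moving 4 per step.
  step 8: 4 → 8
  step 9: 8 → 8
  step 10: 8 → 4
  step 11: 4 → 4
The v coordinate changes by +4 each step: at step 11 it is 56.

u=4, v=56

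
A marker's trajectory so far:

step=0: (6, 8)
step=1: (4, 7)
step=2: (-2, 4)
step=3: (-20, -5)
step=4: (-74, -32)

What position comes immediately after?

(-236, -113)

The jumps are (-2, -1), (-6, -3), (-18, -9), (-54, -27) — a geometric progression with ratio 3.
step 5: (-74, -32) + (-162, -81) → (-236, -113)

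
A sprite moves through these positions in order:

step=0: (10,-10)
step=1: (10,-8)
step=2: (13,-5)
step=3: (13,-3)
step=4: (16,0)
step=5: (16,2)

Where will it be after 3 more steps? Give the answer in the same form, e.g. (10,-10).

Differencing gives (+0,+2), (+3,+3), (+0,+2), (+3,+3), (+0,+2). This is the pattern (+0,+2), (+3,+3) repeated.
step 6: apply (+3,+3) → (19,5)
step 7: apply (+0,+2) → (19,7)
step 8: apply (+3,+3) → (22,10)

(22,10)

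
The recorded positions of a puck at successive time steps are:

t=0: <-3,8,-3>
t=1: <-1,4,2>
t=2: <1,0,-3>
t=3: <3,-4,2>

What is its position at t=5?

<7,-12,2>

First: linear, +2 per step → 7 at step 5.
Second: linear, -4 per step → -12 at step 5.
Third: cycles through -3, 2 every 2 steps. Step 5 lands at position 1 of the cycle → 2.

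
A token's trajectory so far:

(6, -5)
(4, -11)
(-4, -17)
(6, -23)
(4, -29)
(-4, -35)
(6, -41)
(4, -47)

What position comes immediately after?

First: cycles through 6, 4, -4 every 3 steps. Step 8 lands at position 2 of the cycle → -4.
Second: linear, -6 per step → -53 at step 8.

(-4, -53)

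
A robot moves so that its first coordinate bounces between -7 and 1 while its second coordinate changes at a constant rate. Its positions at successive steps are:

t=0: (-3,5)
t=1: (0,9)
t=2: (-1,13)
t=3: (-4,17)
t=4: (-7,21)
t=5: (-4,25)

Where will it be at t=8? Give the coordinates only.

The first coordinate reflects between -7 and 1, moving 3 per step.
  step 6: -4 → -1
  step 7: -1 → 0
  step 8: 0 → -3
The second coordinate changes by +4 each step: at step 8 it is 37.

(-3,37)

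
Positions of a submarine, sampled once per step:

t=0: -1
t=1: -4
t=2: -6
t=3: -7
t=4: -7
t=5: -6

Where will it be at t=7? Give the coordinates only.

Taking differences between consecutive positions: -3, -2, -1, +0, +1. These grow by +1 each step.
step 6: -6 + 2 → -4
step 7: -4 + 3 → -1

-1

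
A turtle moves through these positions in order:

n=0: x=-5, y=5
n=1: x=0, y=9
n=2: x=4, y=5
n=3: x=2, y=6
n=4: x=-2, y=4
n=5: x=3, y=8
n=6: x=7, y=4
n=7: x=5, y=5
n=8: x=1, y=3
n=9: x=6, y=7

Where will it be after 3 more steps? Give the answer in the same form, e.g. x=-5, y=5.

The moves between consecutive positions are (+5, +4), (+4, -4), (-2, +1), (-4, -2), (+5, +4), (+4, -4), (-2, +1), (-4, -2), (+5, +4); they repeat the 4-cycle [(+5, +4), (+4, -4), (-2, +1), (-4, -2)].
step 10: apply (+4, -4) → x=10, y=3
step 11: apply (-2, +1) → x=8, y=4
step 12: apply (-4, -2) → x=4, y=2

x=4, y=2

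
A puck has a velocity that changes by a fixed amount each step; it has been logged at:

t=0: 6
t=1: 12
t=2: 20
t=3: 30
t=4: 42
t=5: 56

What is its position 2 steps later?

First differences are +6, +8, +10, +12, +14; their common second difference is +2 (constant acceleration).
step 6: 56 + 16 → 72
step 7: 72 + 18 → 90

90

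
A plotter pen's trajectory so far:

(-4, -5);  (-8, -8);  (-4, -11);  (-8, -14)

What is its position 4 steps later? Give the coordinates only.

(-8, -26)

The first coordinate repeats the cycle [-4, -8] with period 2; step 7 mod 2 = 1, giving -8.
The second coordinate changes by -3 each step, so at step 7 it is -5 + 7·(-3) = -26.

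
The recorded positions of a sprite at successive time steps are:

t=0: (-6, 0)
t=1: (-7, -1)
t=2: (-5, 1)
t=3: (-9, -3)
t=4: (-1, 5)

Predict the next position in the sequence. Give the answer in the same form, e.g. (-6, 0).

(-17, -11)

Consecutive displacements (-1, -1), (+2, +2), (-4, -4), (+8, +8) scale by a factor of -2 each step.
step 5: (-1, 5) + (-16, -16) → (-17, -11)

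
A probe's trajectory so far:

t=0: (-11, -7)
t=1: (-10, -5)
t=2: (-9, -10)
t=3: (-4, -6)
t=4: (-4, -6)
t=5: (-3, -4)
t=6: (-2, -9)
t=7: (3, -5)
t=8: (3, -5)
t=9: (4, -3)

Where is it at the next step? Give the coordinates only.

(5, -8)

Differencing gives (+1, +2), (+1, -5), (+5, +4), (+0, +0), (+1, +2), (+1, -5), (+5, +4), (+0, +0), (+1, +2). This is the pattern (+1, +2), (+1, -5), (+5, +4), (+0, +0) repeated.
step 10: apply (+1, -5) → (5, -8)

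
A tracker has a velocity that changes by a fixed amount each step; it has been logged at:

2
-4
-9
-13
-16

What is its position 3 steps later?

-19

Taking differences between consecutive positions: -6, -5, -4, -3. These grow by +1 each step.
step 5: -16 − 2 → -18
step 6: -18 − 1 → -19
step 7: -19 + 0 → -19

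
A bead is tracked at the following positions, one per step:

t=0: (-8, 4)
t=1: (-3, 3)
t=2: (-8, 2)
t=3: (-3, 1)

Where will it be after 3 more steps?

The first coordinate repeats the cycle [-8, -3] with period 2; step 6 mod 2 = 0, giving -8.
The second coordinate changes by -1 each step, so at step 6 it is 4 + 6·(-1) = -2.

(-8, -2)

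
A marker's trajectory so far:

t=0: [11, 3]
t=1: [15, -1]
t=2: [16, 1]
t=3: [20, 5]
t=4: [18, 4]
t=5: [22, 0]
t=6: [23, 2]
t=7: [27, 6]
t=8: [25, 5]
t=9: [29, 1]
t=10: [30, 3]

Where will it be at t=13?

[36, 2]

The moves between consecutive positions are [+4, -4], [+1, +2], [+4, +4], [-2, -1], [+4, -4], [+1, +2], [+4, +4], [-2, -1], [+4, -4], [+1, +2]; they repeat the 4-cycle [[+4, -4], [+1, +2], [+4, +4], [-2, -1]].
step 11: apply [+4, +4] → [34, 7]
step 12: apply [-2, -1] → [32, 6]
step 13: apply [+4, -4] → [36, 2]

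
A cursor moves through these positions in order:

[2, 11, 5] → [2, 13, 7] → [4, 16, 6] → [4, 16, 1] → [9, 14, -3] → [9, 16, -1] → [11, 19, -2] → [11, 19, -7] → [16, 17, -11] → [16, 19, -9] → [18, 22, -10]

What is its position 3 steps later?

Step-to-step displacements: [+0, +2, +2], [+2, +3, -1], [+0, +0, -5], [+5, -2, -4], [+0, +2, +2], [+2, +3, -1], [+0, +0, -5], [+5, -2, -4], [+0, +2, +2], [+2, +3, -1] — a repeating cycle of length 4.
step 11: apply [+0, +0, -5] → [18, 22, -15]
step 12: apply [+5, -2, -4] → [23, 20, -19]
step 13: apply [+0, +2, +2] → [23, 22, -17]

[23, 22, -17]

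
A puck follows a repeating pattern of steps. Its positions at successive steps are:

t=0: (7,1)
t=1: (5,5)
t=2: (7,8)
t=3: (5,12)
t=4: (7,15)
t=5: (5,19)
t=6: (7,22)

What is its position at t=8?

(7,29)

Differencing gives (-2,+4), (+2,+3), (-2,+4), (+2,+3), (-2,+4), (+2,+3). This is the pattern (-2,+4), (+2,+3) repeated.
step 7: apply (-2,+4) → (5,26)
step 8: apply (+2,+3) → (7,29)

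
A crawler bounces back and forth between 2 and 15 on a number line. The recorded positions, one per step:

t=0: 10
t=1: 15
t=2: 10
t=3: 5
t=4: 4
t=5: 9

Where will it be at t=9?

The value travels 5 per step and bounces off the walls at 2 and 15.
  step 6: 9 → 14
  step 7: 14 → 11
  step 8: 11 → 6
  step 9: 6 → 3

3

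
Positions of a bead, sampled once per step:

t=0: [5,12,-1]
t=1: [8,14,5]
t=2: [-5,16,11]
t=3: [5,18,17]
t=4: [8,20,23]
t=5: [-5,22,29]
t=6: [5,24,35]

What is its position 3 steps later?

[5,30,53]

The first coordinate repeats the cycle [5, 8, -5] with period 3; step 9 mod 3 = 0, giving 5.
The second coordinate changes by +2 each step, so at step 9 it is 12 + 9·(2) = 30.
The third coordinate changes by +6 each step, so at step 9 it is -1 + 9·(6) = 53.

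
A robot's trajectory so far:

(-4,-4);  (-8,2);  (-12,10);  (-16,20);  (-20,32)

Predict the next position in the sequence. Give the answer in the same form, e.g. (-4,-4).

Taking differences between consecutive positions: (-4,+6), (-4,+8), (-4,+10), (-4,+12). These grow by (+0,+2) each step.
step 5: (-20,32) + (-4,+14) → (-24,46)

(-24,46)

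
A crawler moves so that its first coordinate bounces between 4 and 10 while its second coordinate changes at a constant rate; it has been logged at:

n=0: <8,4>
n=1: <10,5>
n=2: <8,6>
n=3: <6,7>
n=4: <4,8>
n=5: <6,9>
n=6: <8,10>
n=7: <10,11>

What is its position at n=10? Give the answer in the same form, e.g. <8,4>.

<4,14>

The first coordinate travels 2 per step and bounces off the walls at 4 and 10.
  step 8: 10 → 8
  step 9: 8 → 6
  step 10: 6 → 4
The second coordinate changes by +1 each step: at step 10 it is 14.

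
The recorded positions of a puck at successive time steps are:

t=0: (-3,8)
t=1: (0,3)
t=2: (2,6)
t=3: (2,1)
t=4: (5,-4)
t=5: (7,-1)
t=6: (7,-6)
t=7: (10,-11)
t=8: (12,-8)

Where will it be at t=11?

Step-to-step displacements: (+3,-5), (+2,+3), (+0,-5), (+3,-5), (+2,+3), (+0,-5), (+3,-5), (+2,+3) — a repeating cycle of length 3.
step 9: apply (+0,-5) → (12,-13)
step 10: apply (+3,-5) → (15,-18)
step 11: apply (+2,+3) → (17,-15)

(17,-15)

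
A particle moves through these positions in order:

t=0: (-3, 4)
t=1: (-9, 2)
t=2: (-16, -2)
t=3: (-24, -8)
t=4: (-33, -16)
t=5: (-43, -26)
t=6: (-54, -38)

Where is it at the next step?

(-66, -52)

Taking differences between consecutive positions: (-6, -2), (-7, -4), (-8, -6), (-9, -8), (-10, -10), (-11, -12). These grow by (-1, -2) each step.
step 7: (-54, -38) + (-12, -14) → (-66, -52)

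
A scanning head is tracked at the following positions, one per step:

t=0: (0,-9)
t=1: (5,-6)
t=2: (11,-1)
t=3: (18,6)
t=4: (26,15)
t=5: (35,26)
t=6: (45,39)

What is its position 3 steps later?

(81,90)

First differences are (+5,+3), (+6,+5), (+7,+7), (+8,+9), (+9,+11), (+10,+13); their common second difference is (+1,+2) (constant acceleration).
step 7: (45,39) + (+11,+15) → (56,54)
step 8: (56,54) + (+12,+17) → (68,71)
step 9: (68,71) + (+13,+19) → (81,90)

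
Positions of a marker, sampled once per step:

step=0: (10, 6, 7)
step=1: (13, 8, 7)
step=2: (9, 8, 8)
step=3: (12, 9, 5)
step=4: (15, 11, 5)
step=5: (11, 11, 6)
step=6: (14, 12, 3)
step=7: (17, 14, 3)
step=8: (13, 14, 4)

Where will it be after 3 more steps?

Step-to-step displacements: (+3, +2, +0), (-4, +0, +1), (+3, +1, -3), (+3, +2, +0), (-4, +0, +1), (+3, +1, -3), (+3, +2, +0), (-4, +0, +1) — a repeating cycle of length 3.
step 9: apply (+3, +1, -3) → (16, 15, 1)
step 10: apply (+3, +2, +0) → (19, 17, 1)
step 11: apply (-4, +0, +1) → (15, 17, 2)

(15, 17, 2)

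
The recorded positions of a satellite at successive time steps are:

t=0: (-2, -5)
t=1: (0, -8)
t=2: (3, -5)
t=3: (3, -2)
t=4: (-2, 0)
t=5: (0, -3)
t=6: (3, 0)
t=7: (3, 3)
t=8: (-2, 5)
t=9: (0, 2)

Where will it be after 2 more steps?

Step-to-step displacements: (+2, -3), (+3, +3), (+0, +3), (-5, +2), (+2, -3), (+3, +3), (+0, +3), (-5, +2), (+2, -3) — a repeating cycle of length 4.
step 10: apply (+3, +3) → (3, 5)
step 11: apply (+0, +3) → (3, 8)

(3, 8)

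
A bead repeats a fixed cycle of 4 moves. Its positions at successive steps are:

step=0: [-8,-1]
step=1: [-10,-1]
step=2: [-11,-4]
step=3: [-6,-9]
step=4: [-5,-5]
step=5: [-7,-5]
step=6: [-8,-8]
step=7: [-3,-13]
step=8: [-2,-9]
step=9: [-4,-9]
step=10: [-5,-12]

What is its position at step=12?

[1,-13]

Differencing gives [-2,+0], [-1,-3], [+5,-5], [+1,+4], [-2,+0], [-1,-3], [+5,-5], [+1,+4], [-2,+0], [-1,-3]. This is the pattern [-2,+0], [-1,-3], [+5,-5], [+1,+4] repeated.
step 11: apply [+5,-5] → [0,-17]
step 12: apply [+1,+4] → [1,-13]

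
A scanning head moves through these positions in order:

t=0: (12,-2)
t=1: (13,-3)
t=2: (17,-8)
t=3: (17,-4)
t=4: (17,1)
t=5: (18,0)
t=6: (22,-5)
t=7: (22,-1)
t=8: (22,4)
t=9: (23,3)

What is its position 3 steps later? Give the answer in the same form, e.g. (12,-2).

(27,7)

Step-to-step displacements: (+1,-1), (+4,-5), (+0,+4), (+0,+5), (+1,-1), (+4,-5), (+0,+4), (+0,+5), (+1,-1) — a repeating cycle of length 4.
step 10: apply (+4,-5) → (27,-2)
step 11: apply (+0,+4) → (27,2)
step 12: apply (+0,+5) → (27,7)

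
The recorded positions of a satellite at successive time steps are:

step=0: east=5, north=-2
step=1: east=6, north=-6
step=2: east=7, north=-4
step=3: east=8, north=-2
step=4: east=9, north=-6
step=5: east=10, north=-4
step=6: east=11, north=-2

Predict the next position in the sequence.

The east coordinate changes by +1 each step, so at step 7 it is 5 + 7·(1) = 12.
The north coordinate repeats the cycle [-2, -6, -4] with period 3; step 7 mod 3 = 1, giving -6.

east=12, north=-6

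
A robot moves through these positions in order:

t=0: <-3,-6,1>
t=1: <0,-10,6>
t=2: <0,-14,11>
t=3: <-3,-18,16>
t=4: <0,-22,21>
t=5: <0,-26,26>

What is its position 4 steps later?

<-3,-42,46>

First: cycles through -3, 0, 0 every 3 steps. Step 9 lands at position 0 of the cycle → -3.
Second: linear, -4 per step → -42 at step 9.
Third: linear, +5 per step → 46 at step 9.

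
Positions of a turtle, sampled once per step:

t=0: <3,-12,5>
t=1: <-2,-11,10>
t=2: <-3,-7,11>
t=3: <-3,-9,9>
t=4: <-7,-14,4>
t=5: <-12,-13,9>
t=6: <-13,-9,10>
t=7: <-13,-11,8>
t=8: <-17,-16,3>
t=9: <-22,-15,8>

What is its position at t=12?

<-27,-18,2>

Step-to-step displacements: <-5,+1,+5>, <-1,+4,+1>, <+0,-2,-2>, <-4,-5,-5>, <-5,+1,+5>, <-1,+4,+1>, <+0,-2,-2>, <-4,-5,-5>, <-5,+1,+5> — a repeating cycle of length 4.
step 10: apply <-1,+4,+1> → <-23,-11,9>
step 11: apply <+0,-2,-2> → <-23,-13,7>
step 12: apply <-4,-5,-5> → <-27,-18,2>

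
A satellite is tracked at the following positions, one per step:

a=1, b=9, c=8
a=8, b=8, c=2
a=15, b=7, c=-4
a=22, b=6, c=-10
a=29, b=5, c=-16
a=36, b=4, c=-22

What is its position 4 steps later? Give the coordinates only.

a=64, b=0, c=-46

The position changes by (+7, -1, -6) every step.
step 6: a=36, b=4, c=-22 + (+7, -1, -6) → a=43, b=3, c=-28
step 7: a=43, b=3, c=-28 + (+7, -1, -6) → a=50, b=2, c=-34
step 8: a=50, b=2, c=-34 + (+7, -1, -6) → a=57, b=1, c=-40
step 9: a=57, b=1, c=-40 + (+7, -1, -6) → a=64, b=0, c=-46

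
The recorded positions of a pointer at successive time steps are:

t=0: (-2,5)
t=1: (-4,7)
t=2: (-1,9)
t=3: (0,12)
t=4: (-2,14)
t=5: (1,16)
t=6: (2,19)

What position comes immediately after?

Differencing gives (-2,+2), (+3,+2), (+1,+3), (-2,+2), (+3,+2), (+1,+3). This is the pattern (-2,+2), (+3,+2), (+1,+3) repeated.
step 7: apply (-2,+2) → (0,21)

(0,21)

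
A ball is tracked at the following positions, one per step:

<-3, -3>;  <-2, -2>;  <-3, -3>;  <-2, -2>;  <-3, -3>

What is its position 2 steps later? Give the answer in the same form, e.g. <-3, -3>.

Step-to-step displacements: <+1, +1>, <-1, -1>, <+1, +1>, <-1, -1>; each is -1× the previous.
step 5: <-3, -3> + <+1, +1> → <-2, -2>
step 6: <-2, -2> + <-1, -1> → <-3, -3>

<-3, -3>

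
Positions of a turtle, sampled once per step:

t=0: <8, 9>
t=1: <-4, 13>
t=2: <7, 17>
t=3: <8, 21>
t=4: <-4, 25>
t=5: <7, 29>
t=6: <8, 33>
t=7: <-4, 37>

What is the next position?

<7, 41>

The first coordinate repeats the cycle [8, -4, 7] with period 3; step 8 mod 3 = 2, giving 7.
The second coordinate changes by +4 each step, so at step 8 it is 9 + 8·(4) = 41.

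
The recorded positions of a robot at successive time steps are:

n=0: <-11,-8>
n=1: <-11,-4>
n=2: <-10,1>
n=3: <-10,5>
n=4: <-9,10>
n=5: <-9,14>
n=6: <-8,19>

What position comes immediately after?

<-8,23>

Differencing gives <+0,+4>, <+1,+5>, <+0,+4>, <+1,+5>, <+0,+4>, <+1,+5>. This is the pattern <+0,+4>, <+1,+5> repeated.
step 7: apply <+0,+4> → <-8,23>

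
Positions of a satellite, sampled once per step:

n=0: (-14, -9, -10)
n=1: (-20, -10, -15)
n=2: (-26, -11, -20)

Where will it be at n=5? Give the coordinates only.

(-44, -14, -35)

The position changes by (-6, -1, -5) every step.
step 3: (-26, -11, -20) + (-6, -1, -5) → (-32, -12, -25)
step 4: (-32, -12, -25) + (-6, -1, -5) → (-38, -13, -30)
step 5: (-38, -13, -30) + (-6, -1, -5) → (-44, -14, -35)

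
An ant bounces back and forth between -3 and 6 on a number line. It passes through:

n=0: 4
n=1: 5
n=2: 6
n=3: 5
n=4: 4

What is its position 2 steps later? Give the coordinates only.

2

The value reflects between -3 and 6, moving 1 per step.
  step 5: 4 → 3
  step 6: 3 → 2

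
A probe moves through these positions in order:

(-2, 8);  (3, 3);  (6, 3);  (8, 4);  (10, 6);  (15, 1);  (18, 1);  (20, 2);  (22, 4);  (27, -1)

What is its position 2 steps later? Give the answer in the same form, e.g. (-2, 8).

(32, 0)

Differencing gives (+5, -5), (+3, +0), (+2, +1), (+2, +2), (+5, -5), (+3, +0), (+2, +1), (+2, +2), (+5, -5). This is the pattern (+5, -5), (+3, +0), (+2, +1), (+2, +2) repeated.
step 10: apply (+3, +0) → (30, -1)
step 11: apply (+2, +1) → (32, 0)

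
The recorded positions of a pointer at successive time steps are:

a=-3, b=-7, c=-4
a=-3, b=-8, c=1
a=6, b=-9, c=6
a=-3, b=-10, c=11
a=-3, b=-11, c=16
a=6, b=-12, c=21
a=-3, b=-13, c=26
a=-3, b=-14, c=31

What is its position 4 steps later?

a=6, b=-18, c=51

The a coordinate repeats the cycle [-3, -3, 6] with period 3; step 11 mod 3 = 2, giving 6.
The b coordinate changes by -1 each step, so at step 11 it is -7 + 11·(-1) = -18.
The c coordinate changes by +5 each step, so at step 11 it is -4 + 11·(5) = 51.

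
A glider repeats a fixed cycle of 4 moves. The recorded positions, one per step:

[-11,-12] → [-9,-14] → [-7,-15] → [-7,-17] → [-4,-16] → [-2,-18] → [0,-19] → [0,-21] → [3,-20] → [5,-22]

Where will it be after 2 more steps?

[7,-25]

Differencing gives [+2,-2], [+2,-1], [+0,-2], [+3,+1], [+2,-2], [+2,-1], [+0,-2], [+3,+1], [+2,-2]. This is the pattern [+2,-2], [+2,-1], [+0,-2], [+3,+1] repeated.
step 10: apply [+2,-1] → [7,-23]
step 11: apply [+0,-2] → [7,-25]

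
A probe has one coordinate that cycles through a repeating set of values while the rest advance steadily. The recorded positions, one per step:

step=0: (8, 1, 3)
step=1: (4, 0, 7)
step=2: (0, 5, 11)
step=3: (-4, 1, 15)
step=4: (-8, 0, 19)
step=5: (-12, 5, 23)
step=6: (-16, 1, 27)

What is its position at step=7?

(-20, 0, 31)

The first coordinate changes by -4 each step, so at step 7 it is 8 + 7·(-4) = -20.
The second coordinate repeats the cycle [1, 0, 5] with period 3; step 7 mod 3 = 1, giving 0.
The third coordinate changes by +4 each step, so at step 7 it is 3 + 7·(4) = 31.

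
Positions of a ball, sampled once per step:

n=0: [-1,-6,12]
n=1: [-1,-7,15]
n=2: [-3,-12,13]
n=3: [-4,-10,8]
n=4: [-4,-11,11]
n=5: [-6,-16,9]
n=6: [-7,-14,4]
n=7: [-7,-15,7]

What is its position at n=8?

The moves between consecutive positions are [+0,-1,+3], [-2,-5,-2], [-1,+2,-5], [+0,-1,+3], [-2,-5,-2], [-1,+2,-5], [+0,-1,+3]; they repeat the 3-cycle [[+0,-1,+3], [-2,-5,-2], [-1,+2,-5]].
step 8: apply [-2,-5,-2] → [-9,-20,5]

[-9,-20,5]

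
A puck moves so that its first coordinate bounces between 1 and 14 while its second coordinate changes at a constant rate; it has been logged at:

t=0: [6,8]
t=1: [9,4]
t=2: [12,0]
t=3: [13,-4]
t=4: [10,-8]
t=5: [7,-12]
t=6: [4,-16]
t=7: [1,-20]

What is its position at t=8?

[4,-24]

The first coordinate travels 3 per step and bounces off the walls at 1 and 14.
  step 8: 1 → 4
The second coordinate changes by -4 each step: at step 8 it is -24.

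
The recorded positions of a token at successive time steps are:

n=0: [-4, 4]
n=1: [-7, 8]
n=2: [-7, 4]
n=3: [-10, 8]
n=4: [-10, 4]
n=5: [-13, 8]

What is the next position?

Differencing gives [-3, +4], [+0, -4], [-3, +4], [+0, -4], [-3, +4]. This is the pattern [-3, +4], [+0, -4] repeated.
step 6: apply [+0, -4] → [-13, 4]

[-13, 4]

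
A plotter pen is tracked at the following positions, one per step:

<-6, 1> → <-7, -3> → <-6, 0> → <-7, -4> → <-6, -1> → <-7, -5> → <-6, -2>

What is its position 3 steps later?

<-7, -7>

The moves between consecutive positions are <-1, -4>, <+1, +3>, <-1, -4>, <+1, +3>, <-1, -4>, <+1, +3>; they repeat the 2-cycle [<-1, -4>, <+1, +3>].
step 7: apply <-1, -4> → <-7, -6>
step 8: apply <+1, +3> → <-6, -3>
step 9: apply <-1, -4> → <-7, -7>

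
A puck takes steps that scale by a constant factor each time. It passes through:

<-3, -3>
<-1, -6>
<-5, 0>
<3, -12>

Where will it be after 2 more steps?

<19, -36>

Step-to-step displacements: <+2, -3>, <-4, +6>, <+8, -12>; each is -2× the previous.
step 4: <3, -12> + <-16, +24> → <-13, 12>
step 5: <-13, 12> + <+32, -48> → <19, -36>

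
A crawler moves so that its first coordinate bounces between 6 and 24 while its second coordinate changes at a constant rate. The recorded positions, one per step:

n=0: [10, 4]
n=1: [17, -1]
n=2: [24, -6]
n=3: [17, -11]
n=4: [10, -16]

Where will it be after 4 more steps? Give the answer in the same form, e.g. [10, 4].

[18, -36]

The first coordinate reflects between 6 and 24, moving 7 per step.
  step 5: 10 → 9
  step 6: 9 → 16
  step 7: 16 → 23
  step 8: 23 → 18
The second coordinate changes by -5 each step: at step 8 it is -36.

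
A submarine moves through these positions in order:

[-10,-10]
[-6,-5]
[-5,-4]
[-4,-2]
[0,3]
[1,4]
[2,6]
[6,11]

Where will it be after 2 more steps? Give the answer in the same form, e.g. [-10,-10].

[8,14]

Step-to-step displacements: [+4,+5], [+1,+1], [+1,+2], [+4,+5], [+1,+1], [+1,+2], [+4,+5] — a repeating cycle of length 3.
step 8: apply [+1,+1] → [7,12]
step 9: apply [+1,+2] → [8,14]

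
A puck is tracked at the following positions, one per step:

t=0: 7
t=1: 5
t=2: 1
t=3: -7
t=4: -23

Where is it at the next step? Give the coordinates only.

The jumps are -2, -4, -8, -16 — a geometric progression with ratio 2.
step 5: -23 − 32 → -55

-55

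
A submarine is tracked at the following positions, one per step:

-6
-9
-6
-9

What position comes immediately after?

-6

The jumps are -3, +3, -3 — a geometric progression with ratio -1.
step 4: -9 + 3 → -6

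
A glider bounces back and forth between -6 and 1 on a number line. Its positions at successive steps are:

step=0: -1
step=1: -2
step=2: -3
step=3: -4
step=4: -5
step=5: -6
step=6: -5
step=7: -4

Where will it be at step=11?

0

The value travels 1 per step and bounces off the walls at -6 and 1.
  step 8: -4 → -3
  step 9: -3 → -2
  step 10: -2 → -1
  step 11: -1 → 0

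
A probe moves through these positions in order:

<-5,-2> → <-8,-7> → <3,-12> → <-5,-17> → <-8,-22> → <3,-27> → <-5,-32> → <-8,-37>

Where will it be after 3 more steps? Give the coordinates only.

First: cycles through -5, -8, 3 every 3 steps. Step 10 lands at position 1 of the cycle → -8.
Second: linear, -5 per step → -52 at step 10.

<-8,-52>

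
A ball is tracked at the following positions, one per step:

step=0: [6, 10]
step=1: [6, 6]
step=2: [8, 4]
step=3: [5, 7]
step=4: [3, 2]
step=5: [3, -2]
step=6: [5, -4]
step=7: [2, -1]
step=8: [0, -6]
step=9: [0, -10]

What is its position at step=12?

The moves between consecutive positions are [+0, -4], [+2, -2], [-3, +3], [-2, -5], [+0, -4], [+2, -2], [-3, +3], [-2, -5], [+0, -4]; they repeat the 4-cycle [[+0, -4], [+2, -2], [-3, +3], [-2, -5]].
step 10: apply [+2, -2] → [2, -12]
step 11: apply [-3, +3] → [-1, -9]
step 12: apply [-2, -5] → [-3, -14]

[-3, -14]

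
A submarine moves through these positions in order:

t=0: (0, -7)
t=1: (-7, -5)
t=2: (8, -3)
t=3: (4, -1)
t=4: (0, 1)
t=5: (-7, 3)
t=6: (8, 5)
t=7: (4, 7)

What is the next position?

First: cycles through 0, -7, 8, 4 every 4 steps. Step 8 lands at position 0 of the cycle → 0.
Second: linear, +2 per step → 9 at step 8.

(0, 9)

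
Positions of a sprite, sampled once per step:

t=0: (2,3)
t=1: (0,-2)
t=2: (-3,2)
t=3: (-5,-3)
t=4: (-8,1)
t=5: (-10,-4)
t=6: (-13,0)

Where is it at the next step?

(-15,-5)

The moves between consecutive positions are (-2,-5), (-3,+4), (-2,-5), (-3,+4), (-2,-5), (-3,+4); they repeat the 2-cycle [(-2,-5), (-3,+4)].
step 7: apply (-2,-5) → (-15,-5)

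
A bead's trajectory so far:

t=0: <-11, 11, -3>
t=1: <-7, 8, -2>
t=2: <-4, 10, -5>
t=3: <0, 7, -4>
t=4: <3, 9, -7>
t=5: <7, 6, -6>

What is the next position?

<10, 8, -9>

Step-to-step displacements: <+4, -3, +1>, <+3, +2, -3>, <+4, -3, +1>, <+3, +2, -3>, <+4, -3, +1> — a repeating cycle of length 2.
step 6: apply <+3, +2, -3> → <10, 8, -9>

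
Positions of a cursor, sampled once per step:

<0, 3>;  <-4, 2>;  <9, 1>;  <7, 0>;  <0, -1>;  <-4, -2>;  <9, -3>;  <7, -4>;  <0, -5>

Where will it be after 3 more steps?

First: cycles through 0, -4, 9, 7 every 4 steps. Step 11 lands at position 3 of the cycle → 7.
Second: linear, -1 per step → -8 at step 11.

<7, -8>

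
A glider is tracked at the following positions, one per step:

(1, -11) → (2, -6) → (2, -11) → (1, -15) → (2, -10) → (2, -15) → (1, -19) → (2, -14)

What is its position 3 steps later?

(2, -18)

Step-to-step displacements: (+1, +5), (+0, -5), (-1, -4), (+1, +5), (+0, -5), (-1, -4), (+1, +5) — a repeating cycle of length 3.
step 8: apply (+0, -5) → (2, -19)
step 9: apply (-1, -4) → (1, -23)
step 10: apply (+1, +5) → (2, -18)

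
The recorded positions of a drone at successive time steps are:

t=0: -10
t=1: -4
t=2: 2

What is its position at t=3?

8

Each step adds +6 to the position.
step 3: 2 + 6 → 8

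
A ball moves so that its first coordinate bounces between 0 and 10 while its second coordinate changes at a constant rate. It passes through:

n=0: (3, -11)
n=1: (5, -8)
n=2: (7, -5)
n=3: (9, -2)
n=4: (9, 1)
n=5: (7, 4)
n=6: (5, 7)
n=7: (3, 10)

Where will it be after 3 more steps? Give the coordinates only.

The first coordinate travels 2 per step and bounces off the walls at 0 and 10.
  step 8: 3 → 1
  step 9: 1 → 1
  step 10: 1 → 3
The second coordinate changes by +3 each step: at step 10 it is 19.

(3, 19)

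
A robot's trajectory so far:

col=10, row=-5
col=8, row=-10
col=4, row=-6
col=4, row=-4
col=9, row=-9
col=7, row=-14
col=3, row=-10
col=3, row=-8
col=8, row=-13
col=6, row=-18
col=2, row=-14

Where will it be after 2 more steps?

col=7, row=-17

Step-to-step displacements: (-2, -5), (-4, +4), (+0, +2), (+5, -5), (-2, -5), (-4, +4), (+0, +2), (+5, -5), (-2, -5), (-4, +4) — a repeating cycle of length 4.
step 11: apply (+0, +2) → col=2, row=-12
step 12: apply (+5, -5) → col=7, row=-17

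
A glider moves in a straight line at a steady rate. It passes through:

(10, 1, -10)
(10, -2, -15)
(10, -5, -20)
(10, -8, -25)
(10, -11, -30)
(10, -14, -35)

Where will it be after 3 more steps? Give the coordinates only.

The position changes by (+0, -3, -5) every step.
step 6: (10, -14, -35) + (+0, -3, -5) → (10, -17, -40)
step 7: (10, -17, -40) + (+0, -3, -5) → (10, -20, -45)
step 8: (10, -20, -45) + (+0, -3, -5) → (10, -23, -50)

(10, -23, -50)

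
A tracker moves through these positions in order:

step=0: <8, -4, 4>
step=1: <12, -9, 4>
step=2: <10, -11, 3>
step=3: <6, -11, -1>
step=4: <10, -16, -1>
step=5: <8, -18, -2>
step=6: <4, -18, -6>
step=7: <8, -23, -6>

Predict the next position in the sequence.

<6, -25, -7>

Step-to-step displacements: <+4, -5, +0>, <-2, -2, -1>, <-4, +0, -4>, <+4, -5, +0>, <-2, -2, -1>, <-4, +0, -4>, <+4, -5, +0> — a repeating cycle of length 3.
step 8: apply <-2, -2, -1> → <6, -25, -7>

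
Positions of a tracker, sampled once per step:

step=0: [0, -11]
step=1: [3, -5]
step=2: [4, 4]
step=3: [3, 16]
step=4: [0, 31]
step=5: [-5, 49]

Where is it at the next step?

[-12, 70]

Taking differences between consecutive positions: [+3, +6], [+1, +9], [-1, +12], [-3, +15], [-5, +18]. These grow by [-2, +3] each step.
step 6: [-5, 49] + [-7, +21] → [-12, 70]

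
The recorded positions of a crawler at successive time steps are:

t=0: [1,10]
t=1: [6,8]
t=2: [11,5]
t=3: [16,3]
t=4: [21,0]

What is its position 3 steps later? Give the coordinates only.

[36,-7]

Differencing gives [+5,-2], [+5,-3], [+5,-2], [+5,-3]. This is the pattern [+5,-2], [+5,-3] repeated.
step 5: apply [+5,-2] → [26,-2]
step 6: apply [+5,-3] → [31,-5]
step 7: apply [+5,-2] → [36,-7]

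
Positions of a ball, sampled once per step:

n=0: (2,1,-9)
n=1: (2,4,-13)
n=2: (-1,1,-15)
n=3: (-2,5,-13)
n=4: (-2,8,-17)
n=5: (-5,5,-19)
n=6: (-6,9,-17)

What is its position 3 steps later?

(-10,13,-21)

Differencing gives (+0,+3,-4), (-3,-3,-2), (-1,+4,+2), (+0,+3,-4), (-3,-3,-2), (-1,+4,+2). This is the pattern (+0,+3,-4), (-3,-3,-2), (-1,+4,+2) repeated.
step 7: apply (+0,+3,-4) → (-6,12,-21)
step 8: apply (-3,-3,-2) → (-9,9,-23)
step 9: apply (-1,+4,+2) → (-10,13,-21)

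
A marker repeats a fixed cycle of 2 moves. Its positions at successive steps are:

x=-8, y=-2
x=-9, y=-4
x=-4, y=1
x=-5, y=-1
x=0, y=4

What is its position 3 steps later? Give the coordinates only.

x=3, y=5

Step-to-step displacements: (-1, -2), (+5, +5), (-1, -2), (+5, +5) — a repeating cycle of length 2.
step 5: apply (-1, -2) → x=-1, y=2
step 6: apply (+5, +5) → x=4, y=7
step 7: apply (-1, -2) → x=3, y=5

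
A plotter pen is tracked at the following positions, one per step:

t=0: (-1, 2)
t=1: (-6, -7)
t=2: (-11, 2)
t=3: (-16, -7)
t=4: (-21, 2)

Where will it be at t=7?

(-36, -7)

The first coordinate changes by -5 each step, so at step 7 it is -1 + 7·(-5) = -36.
The second coordinate repeats the cycle [2, -7] with period 2; step 7 mod 2 = 1, giving -7.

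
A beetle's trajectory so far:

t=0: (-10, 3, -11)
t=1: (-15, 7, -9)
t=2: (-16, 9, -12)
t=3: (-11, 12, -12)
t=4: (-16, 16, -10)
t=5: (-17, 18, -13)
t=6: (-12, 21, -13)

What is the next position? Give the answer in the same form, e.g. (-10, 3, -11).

(-17, 25, -11)

The moves between consecutive positions are (-5, +4, +2), (-1, +2, -3), (+5, +3, +0), (-5, +4, +2), (-1, +2, -3), (+5, +3, +0); they repeat the 3-cycle [(-5, +4, +2), (-1, +2, -3), (+5, +3, +0)].
step 7: apply (-5, +4, +2) → (-17, 25, -11)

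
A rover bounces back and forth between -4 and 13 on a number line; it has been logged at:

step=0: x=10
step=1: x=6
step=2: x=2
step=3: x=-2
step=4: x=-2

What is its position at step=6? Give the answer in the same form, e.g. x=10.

The value reflects between -4 and 13, moving 4 per step.
  step 5: -2 → 2
  step 6: 2 → 6

x=6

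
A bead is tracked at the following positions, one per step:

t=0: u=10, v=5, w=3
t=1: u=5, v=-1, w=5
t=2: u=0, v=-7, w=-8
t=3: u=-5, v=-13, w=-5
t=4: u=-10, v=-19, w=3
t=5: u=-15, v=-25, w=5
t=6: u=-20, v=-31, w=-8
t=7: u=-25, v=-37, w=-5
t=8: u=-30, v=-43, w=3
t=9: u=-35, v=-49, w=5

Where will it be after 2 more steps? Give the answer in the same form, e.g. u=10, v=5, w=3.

U: linear, -5 per step → -45 at step 11.
V: linear, -6 per step → -61 at step 11.
W: cycles through 3, 5, -8, -5 every 4 steps. Step 11 lands at position 3 of the cycle → -5.

u=-45, v=-61, w=-5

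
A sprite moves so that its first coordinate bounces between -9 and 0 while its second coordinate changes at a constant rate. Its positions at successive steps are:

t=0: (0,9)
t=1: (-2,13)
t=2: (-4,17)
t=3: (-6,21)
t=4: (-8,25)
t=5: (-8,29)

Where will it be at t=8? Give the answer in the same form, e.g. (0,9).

The first coordinate travels 2 per step and bounces off the walls at -9 and 0.
  step 6: -8 → -6
  step 7: -6 → -4
  step 8: -4 → -2
The second coordinate changes by +4 each step: at step 8 it is 41.

(-2,41)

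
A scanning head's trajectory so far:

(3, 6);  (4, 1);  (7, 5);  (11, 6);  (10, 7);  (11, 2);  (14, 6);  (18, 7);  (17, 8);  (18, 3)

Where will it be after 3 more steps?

Differencing gives (+1, -5), (+3, +4), (+4, +1), (-1, +1), (+1, -5), (+3, +4), (+4, +1), (-1, +1), (+1, -5). This is the pattern (+1, -5), (+3, +4), (+4, +1), (-1, +1) repeated.
step 10: apply (+3, +4) → (21, 7)
step 11: apply (+4, +1) → (25, 8)
step 12: apply (-1, +1) → (24, 9)

(24, 9)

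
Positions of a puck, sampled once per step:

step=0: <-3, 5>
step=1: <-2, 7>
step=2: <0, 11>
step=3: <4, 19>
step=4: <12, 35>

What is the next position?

<28, 67>

Step-to-step displacements: <+1, +2>, <+2, +4>, <+4, +8>, <+8, +16>; each is 2× the previous.
step 5: <12, 35> + <+16, +32> → <28, 67>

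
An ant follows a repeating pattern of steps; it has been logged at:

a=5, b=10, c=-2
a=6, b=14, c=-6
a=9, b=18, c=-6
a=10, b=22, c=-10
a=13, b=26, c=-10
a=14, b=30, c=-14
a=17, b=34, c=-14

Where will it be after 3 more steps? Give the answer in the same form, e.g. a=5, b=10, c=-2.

The moves between consecutive positions are (+1, +4, -4), (+3, +4, +0), (+1, +4, -4), (+3, +4, +0), (+1, +4, -4), (+3, +4, +0); they repeat the 2-cycle [(+1, +4, -4), (+3, +4, +0)].
step 7: apply (+1, +4, -4) → a=18, b=38, c=-18
step 8: apply (+3, +4, +0) → a=21, b=42, c=-18
step 9: apply (+1, +4, -4) → a=22, b=46, c=-22

a=22, b=46, c=-22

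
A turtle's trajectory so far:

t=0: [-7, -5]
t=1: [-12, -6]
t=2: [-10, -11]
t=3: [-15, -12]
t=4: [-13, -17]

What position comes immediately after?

Differencing gives [-5, -1], [+2, -5], [-5, -1], [+2, -5]. This is the pattern [-5, -1], [+2, -5] repeated.
step 5: apply [-5, -1] → [-18, -18]

[-18, -18]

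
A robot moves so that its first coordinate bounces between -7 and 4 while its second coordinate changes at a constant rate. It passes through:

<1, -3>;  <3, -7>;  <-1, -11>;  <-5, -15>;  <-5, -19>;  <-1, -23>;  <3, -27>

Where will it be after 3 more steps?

<-7, -39>

The first coordinate reflects between -7 and 4, moving 4 per step.
  step 7: 3 → 1
  step 8: 1 → -3
  step 9: -3 → -7
The second coordinate changes by -4 each step: at step 9 it is -39.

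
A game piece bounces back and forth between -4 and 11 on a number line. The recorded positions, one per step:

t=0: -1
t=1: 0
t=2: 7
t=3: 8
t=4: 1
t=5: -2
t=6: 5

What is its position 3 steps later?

-4

The value travels 7 per step and bounces off the walls at -4 and 11.
  step 7: 5 → 10
  step 8: 10 → 3
  step 9: 3 → -4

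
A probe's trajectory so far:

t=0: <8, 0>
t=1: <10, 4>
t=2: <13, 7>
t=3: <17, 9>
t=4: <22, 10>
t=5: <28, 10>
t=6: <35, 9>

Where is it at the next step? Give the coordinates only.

First differences are <+2, +4>, <+3, +3>, <+4, +2>, <+5, +1>, <+6, +0>, <+7, -1>; their common second difference is <+1, -1> (constant acceleration).
step 7: <35, 9> + <+8, -2> → <43, 7>

<43, 7>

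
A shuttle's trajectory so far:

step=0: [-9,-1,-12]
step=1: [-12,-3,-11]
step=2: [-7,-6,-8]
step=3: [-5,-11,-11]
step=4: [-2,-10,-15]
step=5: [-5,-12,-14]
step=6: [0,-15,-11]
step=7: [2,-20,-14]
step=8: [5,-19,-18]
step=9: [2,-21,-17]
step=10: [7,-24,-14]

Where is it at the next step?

[9,-29,-17]

Step-to-step displacements: [-3,-2,+1], [+5,-3,+3], [+2,-5,-3], [+3,+1,-4], [-3,-2,+1], [+5,-3,+3], [+2,-5,-3], [+3,+1,-4], [-3,-2,+1], [+5,-3,+3] — a repeating cycle of length 4.
step 11: apply [+2,-5,-3] → [9,-29,-17]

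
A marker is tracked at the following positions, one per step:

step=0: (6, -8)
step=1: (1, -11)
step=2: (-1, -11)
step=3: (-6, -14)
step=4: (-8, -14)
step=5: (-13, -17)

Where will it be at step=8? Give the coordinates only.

(-22, -20)

The moves between consecutive positions are (-5, -3), (-2, +0), (-5, -3), (-2, +0), (-5, -3); they repeat the 2-cycle [(-5, -3), (-2, +0)].
step 6: apply (-2, +0) → (-15, -17)
step 7: apply (-5, -3) → (-20, -20)
step 8: apply (-2, +0) → (-22, -20)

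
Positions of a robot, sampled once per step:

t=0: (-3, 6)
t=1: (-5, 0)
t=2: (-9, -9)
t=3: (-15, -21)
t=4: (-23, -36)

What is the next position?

(-33, -54)

First differences are (-2, -6), (-4, -9), (-6, -12), (-8, -15); their common second difference is (-2, -3) (constant acceleration).
step 5: (-23, -36) + (-10, -18) → (-33, -54)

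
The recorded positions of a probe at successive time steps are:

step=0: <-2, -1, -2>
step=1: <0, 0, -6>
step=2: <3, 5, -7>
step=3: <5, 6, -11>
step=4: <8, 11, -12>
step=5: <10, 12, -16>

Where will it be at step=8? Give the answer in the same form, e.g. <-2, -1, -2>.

<18, 23, -22>

The moves between consecutive positions are <+2, +1, -4>, <+3, +5, -1>, <+2, +1, -4>, <+3, +5, -1>, <+2, +1, -4>; they repeat the 2-cycle [<+2, +1, -4>, <+3, +5, -1>].
step 6: apply <+3, +5, -1> → <13, 17, -17>
step 7: apply <+2, +1, -4> → <15, 18, -21>
step 8: apply <+3, +5, -1> → <18, 23, -22>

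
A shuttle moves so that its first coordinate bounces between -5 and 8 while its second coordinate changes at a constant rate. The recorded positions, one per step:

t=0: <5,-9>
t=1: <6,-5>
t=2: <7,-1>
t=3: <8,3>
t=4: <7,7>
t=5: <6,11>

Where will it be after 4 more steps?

<2,27>

The first coordinate reflects between -5 and 8, moving 1 per step.
  step 6: 6 → 5
  step 7: 5 → 4
  step 8: 4 → 3
  step 9: 3 → 2
The second coordinate changes by +4 each step: at step 9 it is 27.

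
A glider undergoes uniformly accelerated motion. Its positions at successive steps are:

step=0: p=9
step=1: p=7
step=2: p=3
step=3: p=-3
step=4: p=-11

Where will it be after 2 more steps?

p=-33

Taking differences between consecutive positions: -2, -4, -6, -8. These grow by -2 each step.
step 5: -11 − 10 → p=-21
step 6: -21 − 12 → p=-33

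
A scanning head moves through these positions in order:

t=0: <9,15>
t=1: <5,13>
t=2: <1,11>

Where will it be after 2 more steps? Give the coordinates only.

Each step adds <-4,-2> to the position.
step 3: <1,11> + <-4,-2> → <-3,9>
step 4: <-3,9> + <-4,-2> → <-7,7>

<-7,7>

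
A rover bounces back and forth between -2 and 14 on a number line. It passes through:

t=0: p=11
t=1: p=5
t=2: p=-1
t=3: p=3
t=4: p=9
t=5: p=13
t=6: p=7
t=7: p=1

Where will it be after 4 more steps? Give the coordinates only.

p=9

The value travels 6 per step and bounces off the walls at -2 and 14.
  step 8: 1 → 1
  step 9: 1 → 7
  step 10: 7 → 13
  step 11: 13 → 9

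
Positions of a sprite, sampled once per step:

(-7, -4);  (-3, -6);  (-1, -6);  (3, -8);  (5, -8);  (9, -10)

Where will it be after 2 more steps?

Differencing gives (+4, -2), (+2, +0), (+4, -2), (+2, +0), (+4, -2). This is the pattern (+4, -2), (+2, +0) repeated.
step 6: apply (+2, +0) → (11, -10)
step 7: apply (+4, -2) → (15, -12)

(15, -12)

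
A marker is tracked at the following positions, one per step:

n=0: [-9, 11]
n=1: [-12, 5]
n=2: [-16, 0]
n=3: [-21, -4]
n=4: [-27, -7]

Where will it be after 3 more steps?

Taking differences between consecutive positions: [-3, -6], [-4, -5], [-5, -4], [-6, -3]. These grow by [-1, +1] each step.
step 5: [-27, -7] + [-7, -2] → [-34, -9]
step 6: [-34, -9] + [-8, -1] → [-42, -10]
step 7: [-42, -10] + [-9, +0] → [-51, -10]

[-51, -10]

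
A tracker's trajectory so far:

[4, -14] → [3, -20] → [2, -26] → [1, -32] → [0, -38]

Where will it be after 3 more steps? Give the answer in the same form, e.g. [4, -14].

Each step adds [-1, -6] to the position.
step 5: [0, -38] + [-1, -6] → [-1, -44]
step 6: [-1, -44] + [-1, -6] → [-2, -50]
step 7: [-2, -50] + [-1, -6] → [-3, -56]

[-3, -56]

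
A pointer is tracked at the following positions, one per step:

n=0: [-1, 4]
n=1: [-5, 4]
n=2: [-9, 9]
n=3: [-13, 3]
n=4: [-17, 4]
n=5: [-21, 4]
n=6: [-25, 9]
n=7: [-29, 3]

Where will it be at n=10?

[-41, 9]

The first coordinate changes by -4 each step, so at step 10 it is -1 + 10·(-4) = -41.
The second coordinate repeats the cycle [4, 4, 9, 3] with period 4; step 10 mod 4 = 2, giving 9.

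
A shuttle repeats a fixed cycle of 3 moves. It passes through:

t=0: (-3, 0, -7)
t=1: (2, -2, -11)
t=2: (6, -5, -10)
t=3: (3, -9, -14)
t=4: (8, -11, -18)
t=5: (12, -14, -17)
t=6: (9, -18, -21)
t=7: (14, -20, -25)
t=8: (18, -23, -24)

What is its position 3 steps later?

The moves between consecutive positions are (+5, -2, -4), (+4, -3, +1), (-3, -4, -4), (+5, -2, -4), (+4, -3, +1), (-3, -4, -4), (+5, -2, -4), (+4, -3, +1); they repeat the 3-cycle [(+5, -2, -4), (+4, -3, +1), (-3, -4, -4)].
step 9: apply (-3, -4, -4) → (15, -27, -28)
step 10: apply (+5, -2, -4) → (20, -29, -32)
step 11: apply (+4, -3, +1) → (24, -32, -31)

(24, -32, -31)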